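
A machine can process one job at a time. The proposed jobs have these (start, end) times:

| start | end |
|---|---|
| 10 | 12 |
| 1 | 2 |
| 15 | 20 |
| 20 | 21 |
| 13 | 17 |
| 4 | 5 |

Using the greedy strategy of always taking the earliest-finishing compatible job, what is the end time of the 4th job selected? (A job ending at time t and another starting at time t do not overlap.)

17

Order by finish time; keep every interval that doesn't clash with the previous kept one.
By end time: (1,2), (4,5), (10,12), (13,17), (15,20), (20,21).
Pick (1,2); next start ≥ 2 → (4,5); next start ≥ 5 → (10,12); next start ≥ 12 → (13,17); next start ≥ 17 → (20,21).
Selected: (1,2) (4,5) (10,12) (13,17) (20,21)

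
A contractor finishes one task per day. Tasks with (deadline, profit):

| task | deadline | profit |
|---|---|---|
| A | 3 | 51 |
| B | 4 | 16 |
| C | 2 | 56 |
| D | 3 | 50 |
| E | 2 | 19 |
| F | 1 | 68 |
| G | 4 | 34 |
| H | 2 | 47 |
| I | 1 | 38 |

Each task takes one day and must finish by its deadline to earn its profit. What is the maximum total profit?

209

Profit order: F=68 C=56 A=51 D=50 H=47 I=38 G=34 E=19 B=16
Assign: F→slot 1, C→slot 2, A→slot 3, D skipped, H skipped, I skipped, G→slot 4, E skipped, B skipped.
Slots: [1:F] [2:C] [3:A] [4:G]
Profit = 68 + 56 + 51 + 34 = 209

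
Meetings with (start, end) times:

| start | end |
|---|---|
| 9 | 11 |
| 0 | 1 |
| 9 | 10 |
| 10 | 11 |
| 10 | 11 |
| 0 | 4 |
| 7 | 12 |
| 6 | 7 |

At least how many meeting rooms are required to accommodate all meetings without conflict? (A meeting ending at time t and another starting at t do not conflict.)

The answer is the maximum number of intervals overlapping at any instant.
Events (time:±→running): 0:+→1 0:+→2 1:-→1 4:-→0 6:+→1 7:-→0 7:+→1 9:+→2 9:+→3 10:-→2 10:+→3 10:+→4 … peak 4.

4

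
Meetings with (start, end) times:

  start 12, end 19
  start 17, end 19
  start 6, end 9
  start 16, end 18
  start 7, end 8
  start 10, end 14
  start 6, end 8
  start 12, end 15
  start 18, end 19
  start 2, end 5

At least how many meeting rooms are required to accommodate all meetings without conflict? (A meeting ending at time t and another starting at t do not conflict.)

starts: [2, 6, 6, 7, 10, 12, 12, 16, 17, 18]
ends:   [5, 8, 8, 9, 14, 15, 18, 19, 19, 19]
s2→1 e5→0 s6→1 s6→2 s7→3  — peak 3.

3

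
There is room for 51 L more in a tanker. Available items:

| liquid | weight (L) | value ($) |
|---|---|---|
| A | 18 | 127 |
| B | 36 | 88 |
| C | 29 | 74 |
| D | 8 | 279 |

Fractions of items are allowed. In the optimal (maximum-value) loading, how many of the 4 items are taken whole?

2

Greedy by value/weight ratio, highest first.
Order: D (279/8=34.88) > A (127/18=7.06) > C (74/29=2.55) > B (88/36=2.44)
Fill: take D (8 @ 279) → take A (18 @ 127) → take 25/29 of C → 63.79; 51/51 used.
2 item(s) taken whole; one partial (take 25/29 of C).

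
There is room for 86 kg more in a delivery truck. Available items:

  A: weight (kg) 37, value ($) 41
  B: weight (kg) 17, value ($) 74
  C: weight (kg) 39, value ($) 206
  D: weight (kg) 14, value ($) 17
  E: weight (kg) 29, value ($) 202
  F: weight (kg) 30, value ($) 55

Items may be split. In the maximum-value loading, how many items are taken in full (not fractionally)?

Greedy by value/weight ratio, highest first.
Order: E (202/29=6.97) > C (206/39=5.28) > B (74/17=4.35) > F (55/30=1.83) > D (17/14=1.21) > A (41/37=1.11)
Fill: take E (29 @ 202) → take C (39 @ 206) → take B (17 @ 74) → take 1/30 of F → 1.83; 86/86 used.
3 item(s) taken whole; one partial (take 1/30 of F).

3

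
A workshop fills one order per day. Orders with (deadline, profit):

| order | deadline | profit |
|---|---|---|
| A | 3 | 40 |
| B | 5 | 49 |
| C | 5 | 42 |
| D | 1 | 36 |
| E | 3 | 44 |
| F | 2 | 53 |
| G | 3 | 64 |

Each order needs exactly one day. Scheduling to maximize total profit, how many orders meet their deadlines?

Profit order: G=64 F=53 B=49 E=44 C=42 A=40 D=36
Assign: G→slot 3, F→slot 2, B→slot 5, E→slot 1, C→slot 4, A skipped, D skipped.
Slots: [1:E] [2:F] [3:G] [4:C] [5:B]
5 of 7 scheduled.

5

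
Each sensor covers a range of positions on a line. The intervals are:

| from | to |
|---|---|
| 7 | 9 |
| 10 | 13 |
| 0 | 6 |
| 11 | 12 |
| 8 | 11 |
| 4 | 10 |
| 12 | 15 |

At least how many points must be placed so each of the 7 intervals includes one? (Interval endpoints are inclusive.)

3

Sort by right endpoint; whenever an interval is uncovered, place a point at its right end.
By right end: [0,6]  [7,9]  [4,10]  [8,11]  [11,12]  [10,13]  [12,15]
[0,6] uncovered → point at 6; [7,9] uncovered → point at 9; [11,12] uncovered → point at 12.
Points: 6, 9, 12 (3 total).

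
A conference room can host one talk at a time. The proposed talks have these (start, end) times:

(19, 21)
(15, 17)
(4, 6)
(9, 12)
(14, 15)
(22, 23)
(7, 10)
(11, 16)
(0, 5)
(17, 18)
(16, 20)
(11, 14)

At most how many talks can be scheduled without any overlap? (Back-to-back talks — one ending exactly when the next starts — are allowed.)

8

Sorted by end: (0,5)  (4,6)  (7,10)  (9,12)  (11,14)  (14,15)  (11,16)  (15,17)  (17,18)  (16,20)  (19,21)  (22,23)
take (0,5); take (7,10); take (11,14); take (14,15); take (15,17); take (17,18); skip (16,20); take (19,21); take (22,23).
Selected 8 talks.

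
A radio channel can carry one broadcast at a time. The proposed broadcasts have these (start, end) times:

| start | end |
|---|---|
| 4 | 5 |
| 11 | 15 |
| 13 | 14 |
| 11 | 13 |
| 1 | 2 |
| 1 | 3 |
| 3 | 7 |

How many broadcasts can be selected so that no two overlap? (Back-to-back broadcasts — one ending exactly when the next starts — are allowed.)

Sort by end time and greedily take each interval whose start is ≥ the last chosen end.
Sorted by end: (1,2)  (1,3)  (4,5)  (3,7)  (11,13)  (13,14)  (11,15)
take (1,2); skip (1,3); take (4,5); take (11,13); take (13,14).
Selected 4 broadcasts.

4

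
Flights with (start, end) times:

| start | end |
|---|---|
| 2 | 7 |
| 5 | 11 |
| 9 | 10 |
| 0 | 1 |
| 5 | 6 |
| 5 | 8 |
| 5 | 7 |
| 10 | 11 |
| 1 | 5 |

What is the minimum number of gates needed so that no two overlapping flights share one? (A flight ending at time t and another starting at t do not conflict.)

5

starts: [0, 1, 2, 5, 5, 5, 5, 9, 10]
ends:   [1, 5, 6, 7, 7, 8, 10, 11, 11]
s0→1 e1→0 s1→1 s2→2 e5→1 s5→2 s5→3 s5→4 s5→5  — peak 5.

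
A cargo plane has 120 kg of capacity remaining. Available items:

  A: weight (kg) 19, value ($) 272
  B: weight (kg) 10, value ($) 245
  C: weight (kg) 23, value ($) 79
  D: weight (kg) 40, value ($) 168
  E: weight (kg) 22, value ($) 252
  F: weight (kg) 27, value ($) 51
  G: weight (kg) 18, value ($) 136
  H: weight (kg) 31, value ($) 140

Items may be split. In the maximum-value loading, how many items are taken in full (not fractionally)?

5

Order: B (245/10=24.50) > A (272/19=14.32) > E (252/22=11.45) > G (136/18=7.56) > H (140/31=4.52) > D (168/40=4.20) > C (79/23=3.43) > F (51/27=1.89)
Fill: take B (10 @ 245) → take A (19 @ 272) → take E (22 @ 252) → take G (18 @ 136) → take H (31 @ 140) → take 20/40 of D → 84.00; 120/120 used.
5 item(s) taken whole; one partial (take 20/40 of D).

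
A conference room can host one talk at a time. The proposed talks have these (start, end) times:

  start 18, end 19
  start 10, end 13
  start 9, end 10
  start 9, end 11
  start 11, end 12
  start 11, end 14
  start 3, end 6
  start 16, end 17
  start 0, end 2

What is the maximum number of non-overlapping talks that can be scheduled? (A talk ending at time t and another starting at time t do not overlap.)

Order by finish time; keep every interval that doesn't clash with the previous kept one.
Sorted by end: (0,2)  (3,6)  (9,10)  (9,11)  (11,12)  (10,13)  (11,14)  (16,17)  (18,19)
take (0,2); take (3,6); take (9,10); take (11,12); take (16,17); take (18,19).
Selected 6 talks.

6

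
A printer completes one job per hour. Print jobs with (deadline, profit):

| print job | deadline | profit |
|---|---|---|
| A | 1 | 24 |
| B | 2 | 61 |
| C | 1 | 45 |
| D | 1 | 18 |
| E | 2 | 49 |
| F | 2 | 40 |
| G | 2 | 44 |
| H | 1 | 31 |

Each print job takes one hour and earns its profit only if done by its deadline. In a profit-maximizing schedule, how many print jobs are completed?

Sort by profit descending; place each in the latest free slot ≤ its deadline.
Profit order: B=61 E=49 C=45 G=44 F=40 H=31 A=24 D=18
Assign: B→slot 2, E→slot 1, C skipped, G skipped, F skipped, H skipped, A skipped, D skipped.
Slots: [1:E] [2:B]
2 of 8 scheduled.

2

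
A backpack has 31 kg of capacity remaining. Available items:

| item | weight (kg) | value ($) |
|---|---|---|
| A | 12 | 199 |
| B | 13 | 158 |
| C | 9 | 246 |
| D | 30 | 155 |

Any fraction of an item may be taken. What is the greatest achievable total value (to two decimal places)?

566.54

Ratios (sorted): C 27.33, A 16.58, B 12.15, D 5.17
take C (9 @ 246); take A (12 @ 199); take 10/13 of B → 121.54. Capacity used 31/31.
Total value = 566.54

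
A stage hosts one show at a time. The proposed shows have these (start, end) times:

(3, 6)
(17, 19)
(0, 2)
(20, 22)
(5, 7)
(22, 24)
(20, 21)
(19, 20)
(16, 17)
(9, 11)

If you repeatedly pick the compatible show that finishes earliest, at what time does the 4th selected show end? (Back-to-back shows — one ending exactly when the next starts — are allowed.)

Order by finish time; keep every interval that doesn't clash with the previous kept one.
By end time: (0,2), (3,6), (5,7), (9,11), (16,17), (17,19), (19,20), (20,21), (20,22), (22,24).
Pick (0,2); next start ≥ 2 → (3,6); next start ≥ 6 → (9,11); next start ≥ 11 → (16,17); next start ≥ 17 → (17,19); next start ≥ 19 → (19,20); next start ≥ 20 → (20,21); next start ≥ 21 → (22,24).
Selected: (0,2) (3,6) (9,11) (16,17) (17,19) (19,20) (20,21) (22,24)

17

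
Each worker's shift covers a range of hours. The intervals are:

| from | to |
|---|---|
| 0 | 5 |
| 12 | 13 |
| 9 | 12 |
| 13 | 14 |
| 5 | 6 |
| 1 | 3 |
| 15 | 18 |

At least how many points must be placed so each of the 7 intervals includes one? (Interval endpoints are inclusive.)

Sorted: [1,3] [0,5] [5,6] [9,12] [12,13] [13,14] [15,18]
{[1,3],[0,5]} hit by 3; {[5,6]} hit by 6; {[9,12],[12,13]} hit by 12; {[13,14]} hit by 14; {[15,18]} hit by 18.
Points: 3, 6, 12, 14, 18 (5 total).

5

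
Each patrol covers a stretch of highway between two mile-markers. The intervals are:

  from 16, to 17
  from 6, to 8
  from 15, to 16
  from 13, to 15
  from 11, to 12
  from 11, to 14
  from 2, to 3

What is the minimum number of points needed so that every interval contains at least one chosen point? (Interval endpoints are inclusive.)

Sorted: [2,3] [6,8] [11,12] [11,14] [13,15] [15,16] [16,17]
{[2,3]} hit by 3; {[6,8]} hit by 8; {[11,12],[11,14]} hit by 12; {[13,15],[15,16]} hit by 15; {[16,17]} hit by 17.
Points: 3, 8, 12, 15, 17 (5 total).

5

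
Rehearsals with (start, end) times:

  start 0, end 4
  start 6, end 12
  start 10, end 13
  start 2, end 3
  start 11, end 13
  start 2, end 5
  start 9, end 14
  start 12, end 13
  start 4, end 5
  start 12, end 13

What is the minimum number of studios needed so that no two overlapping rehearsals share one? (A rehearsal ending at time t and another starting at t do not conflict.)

5

Count concurrent intervals with a sweep; the peak is the room count.
starts: [0, 2, 2, 4, 6, 9, 10, 11, 12, 12]
ends:   [3, 4, 5, 5, 12, 13, 13, 13, 13, 14]
s0→1 s2→2 s2→3 e3→2 e4→1 s4→2 e5→1 e5→0 s6→1 s9→2 s10→3 s11→4 e12→3 s12→4 s12→5  — peak 5.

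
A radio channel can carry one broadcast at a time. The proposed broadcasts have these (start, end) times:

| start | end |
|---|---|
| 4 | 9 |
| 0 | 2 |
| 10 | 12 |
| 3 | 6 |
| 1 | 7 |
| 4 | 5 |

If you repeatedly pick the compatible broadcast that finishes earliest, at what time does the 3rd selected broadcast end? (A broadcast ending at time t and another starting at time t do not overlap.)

Greedy by earliest finish: after sorting by end time, pick each interval compatible with the last pick.
By end time: (0,2), (4,5), (3,6), (1,7), (4,9), (10,12).
Pick (0,2); next start ≥ 2 → (4,5); next start ≥ 5 → (10,12).
Selected: (0,2) (4,5) (10,12)

12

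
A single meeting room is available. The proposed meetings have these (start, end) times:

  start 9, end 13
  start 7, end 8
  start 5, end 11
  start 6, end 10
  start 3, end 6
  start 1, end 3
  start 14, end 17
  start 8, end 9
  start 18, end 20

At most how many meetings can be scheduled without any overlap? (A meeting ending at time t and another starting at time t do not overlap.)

Sorted by end: (1,3)  (3,6)  (7,8)  (8,9)  (6,10)  (5,11)  (9,13)  (14,17)  (18,20)
take (1,3); take (3,6); take (7,8); take (8,9); take (9,13); take (14,17); take (18,20).
Selected 7 meetings.

7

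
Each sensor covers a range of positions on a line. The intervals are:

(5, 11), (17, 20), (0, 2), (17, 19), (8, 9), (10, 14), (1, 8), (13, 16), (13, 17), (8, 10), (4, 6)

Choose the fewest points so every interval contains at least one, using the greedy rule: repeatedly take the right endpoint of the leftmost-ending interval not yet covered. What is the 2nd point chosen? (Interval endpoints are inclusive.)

Process intervals by earliest right end; each time one isn't hit yet, stab at its right endpoint.
By right end: [0,2]  [4,6]  [1,8]  [8,9]  [8,10]  [5,11]  [10,14]  [13,16]  [13,17]  [17,19]  [17,20]
[0,2] uncovered → point at 2; [4,6] uncovered → point at 6; [8,9] uncovered → point at 9; [10,14] uncovered → point at 14; [17,19] uncovered → point at 19.
Points: 2, 6, 9, 14, 19 (5 total).

6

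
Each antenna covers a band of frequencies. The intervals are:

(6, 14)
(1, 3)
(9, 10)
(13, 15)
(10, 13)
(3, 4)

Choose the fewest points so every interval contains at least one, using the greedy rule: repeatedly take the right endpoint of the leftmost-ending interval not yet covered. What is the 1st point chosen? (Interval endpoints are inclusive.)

Sort by right endpoint; whenever an interval is uncovered, place a point at its right end.
Sorted: [1,3] [3,4] [9,10] [10,13] [6,14] [13,15]
{[1,3],[3,4]} hit by 3; {[9,10],[10,13],[6,14]} hit by 10; {[13,15]} hit by 15.
Points: 3, 10, 15 (3 total).

3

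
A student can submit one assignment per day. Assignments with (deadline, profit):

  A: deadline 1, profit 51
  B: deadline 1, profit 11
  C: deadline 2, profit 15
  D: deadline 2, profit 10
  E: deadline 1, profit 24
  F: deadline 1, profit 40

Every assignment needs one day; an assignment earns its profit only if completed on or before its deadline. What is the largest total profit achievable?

Take jobs in profit order; each goes to the latest open slot no later than its deadline.
Profit order: A=51 F=40 E=24 C=15 B=11 D=10
Assign: A→slot 1, F skipped, E skipped, C→slot 2, B skipped, D skipped.
Slots: [1:A] [2:C]
Profit = 51 + 15 = 66

66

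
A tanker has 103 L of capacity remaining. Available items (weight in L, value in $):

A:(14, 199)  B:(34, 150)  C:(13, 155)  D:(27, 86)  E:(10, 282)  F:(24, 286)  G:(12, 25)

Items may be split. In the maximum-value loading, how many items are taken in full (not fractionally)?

Order: E (282/10=28.20) > A (199/14=14.21) > C (155/13=11.92) > F (286/24=11.92) > B (150/34=4.41) > D (86/27=3.19) > G (25/12=2.08)
Fill: take E (10 @ 282) → take A (14 @ 199) → take C (13 @ 155) → take F (24 @ 286) → take B (34 @ 150) → take 8/27 of D → 25.48; 103/103 used.
5 item(s) taken whole; one partial (take 8/27 of D).

5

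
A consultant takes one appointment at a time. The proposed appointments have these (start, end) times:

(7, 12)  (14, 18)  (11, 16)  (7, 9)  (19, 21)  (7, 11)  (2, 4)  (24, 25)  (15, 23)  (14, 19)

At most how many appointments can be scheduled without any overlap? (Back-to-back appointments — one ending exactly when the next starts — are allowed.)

Greedy by earliest finish: after sorting by end time, pick each interval compatible with the last pick.
Sorted by end: (2,4)  (7,9)  (7,11)  (7,12)  (11,16)  (14,18)  (14,19)  (19,21)  (15,23)  (24,25)
take (2,4); take (7,9); take (11,16); take (19,21); take (24,25).
Selected 5 appointments.

5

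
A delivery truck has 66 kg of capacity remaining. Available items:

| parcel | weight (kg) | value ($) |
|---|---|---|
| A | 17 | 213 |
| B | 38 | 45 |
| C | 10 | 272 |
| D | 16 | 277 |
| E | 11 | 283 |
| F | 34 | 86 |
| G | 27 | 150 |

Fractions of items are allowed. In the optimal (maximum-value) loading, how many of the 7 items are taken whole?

Sort by value per unit weight and fill in that order.
Ratios (sorted): C 27.20, E 25.73, D 17.31, A 12.53, G 5.56, F 2.53, B 1.18
take C (10 @ 272); take E (11 @ 283); take D (16 @ 277); take A (17 @ 213); take 12/27 of G → 66.67. Capacity used 66/66.
4 item(s) taken whole; one partial (take 12/27 of G).

4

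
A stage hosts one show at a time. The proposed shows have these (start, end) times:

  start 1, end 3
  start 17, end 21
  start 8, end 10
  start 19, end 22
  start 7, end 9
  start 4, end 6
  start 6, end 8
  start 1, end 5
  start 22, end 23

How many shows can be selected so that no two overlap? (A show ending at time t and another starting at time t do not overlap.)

6

Sort by end time and greedily take each interval whose start is ≥ the last chosen end.
By end time: (1,3), (1,5), (4,6), (6,8), (7,9), (8,10), (17,21), (19,22), (22,23).
Pick (1,3); next start ≥ 3 → (4,6); next start ≥ 6 → (6,8); next start ≥ 8 → (8,10); next start ≥ 10 → (17,21); next start ≥ 21 → (22,23).
Selected 6 shows.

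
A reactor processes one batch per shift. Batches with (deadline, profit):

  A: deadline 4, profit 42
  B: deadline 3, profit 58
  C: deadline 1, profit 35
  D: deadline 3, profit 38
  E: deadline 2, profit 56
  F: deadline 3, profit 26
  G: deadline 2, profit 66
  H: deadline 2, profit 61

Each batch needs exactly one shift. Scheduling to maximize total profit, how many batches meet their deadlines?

4

Take jobs in profit order; each goes to the latest open slot no later than its deadline.
Profit order: G=66 H=61 B=58 E=56 A=42 D=38 C=35 F=26
Assign: G→slot 2, H→slot 1, B→slot 3, E skipped, A→slot 4, D skipped, C skipped, F skipped.
Slots: [1:H] [2:G] [3:B] [4:A]
4 of 8 scheduled.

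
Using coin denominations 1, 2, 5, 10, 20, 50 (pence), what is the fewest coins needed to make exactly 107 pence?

107 − 2×50→7 − 1×5→2 − 1×2→0
Total coins = 2 + 1 + 1 = 4

4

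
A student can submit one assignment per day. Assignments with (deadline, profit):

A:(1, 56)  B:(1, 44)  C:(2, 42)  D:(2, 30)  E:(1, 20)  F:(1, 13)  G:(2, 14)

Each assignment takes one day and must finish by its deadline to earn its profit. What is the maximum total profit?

98

Sort by profit descending; place each in the latest free slot ≤ its deadline.
By profit: A(d1,56), B(d1,44), C(d2,42), D(d2,30), E(d1,20), G(d2,14), F(d1,13)
A→slot 1; B skipped; C→slot 2; D skipped; E skipped; G skipped; F skipped.
Profit = 56 + 42 = 98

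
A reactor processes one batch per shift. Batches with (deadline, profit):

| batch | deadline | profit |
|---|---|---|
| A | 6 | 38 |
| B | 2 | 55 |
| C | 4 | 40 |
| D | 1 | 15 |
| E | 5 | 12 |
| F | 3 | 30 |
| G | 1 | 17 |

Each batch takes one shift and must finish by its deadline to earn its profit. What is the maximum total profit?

192

Profit order: B=55 C=40 A=38 F=30 G=17 D=15 E=12
Assign: B→slot 2, C→slot 4, A→slot 6, F→slot 3, G→slot 1, D skipped, E→slot 5.
Slots: [1:G] [2:B] [3:F] [4:C] [5:E] [6:A]
Profit = 17 + 55 + 30 + 40 + 12 + 38 = 192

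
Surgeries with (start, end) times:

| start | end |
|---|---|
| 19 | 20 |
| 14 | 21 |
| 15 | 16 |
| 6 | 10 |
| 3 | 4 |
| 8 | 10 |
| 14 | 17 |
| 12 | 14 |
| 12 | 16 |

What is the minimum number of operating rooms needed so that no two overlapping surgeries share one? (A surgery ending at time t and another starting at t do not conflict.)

4

Count concurrent intervals with a sweep; the peak is the room count.
Events (time:±→running): 3:+→1 4:-→0 6:+→1 8:+→2 10:-→1 10:-→0 12:+→1 12:+→2 14:-→1 14:+→2 14:+→3 15:+→4 … peak 4.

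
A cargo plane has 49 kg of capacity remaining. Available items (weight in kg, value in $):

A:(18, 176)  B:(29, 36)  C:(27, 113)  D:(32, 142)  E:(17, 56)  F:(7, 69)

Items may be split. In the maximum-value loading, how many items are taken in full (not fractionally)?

2

Greedy by value/weight ratio, highest first.
Order: F (69/7=9.86) > A (176/18=9.78) > D (142/32=4.44) > C (113/27=4.19) > E (56/17=3.29) > B (36/29=1.24)
Fill: take F (7 @ 69) → take A (18 @ 176) → take 24/32 of D → 106.50; 49/49 used.
2 item(s) taken whole; one partial (take 24/32 of D).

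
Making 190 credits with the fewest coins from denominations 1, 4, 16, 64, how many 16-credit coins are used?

190 = 2×64 + 3×16 + 3×4 + 2×1
Count of 16: 3

3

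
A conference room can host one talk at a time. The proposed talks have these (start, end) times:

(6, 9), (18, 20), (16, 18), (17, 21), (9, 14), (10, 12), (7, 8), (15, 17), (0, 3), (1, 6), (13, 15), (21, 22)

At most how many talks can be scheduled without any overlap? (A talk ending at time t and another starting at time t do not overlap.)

7

Order by finish time; keep every interval that doesn't clash with the previous kept one.
By end time: (0,3), (1,6), (7,8), (6,9), (10,12), (9,14), (13,15), (15,17), (16,18), (18,20), (17,21), (21,22).
Pick (0,3); next start ≥ 3 → (7,8); next start ≥ 8 → (10,12); next start ≥ 12 → (13,15); next start ≥ 15 → (15,17); next start ≥ 17 → (18,20); next start ≥ 20 → (21,22).
Selected 7 talks.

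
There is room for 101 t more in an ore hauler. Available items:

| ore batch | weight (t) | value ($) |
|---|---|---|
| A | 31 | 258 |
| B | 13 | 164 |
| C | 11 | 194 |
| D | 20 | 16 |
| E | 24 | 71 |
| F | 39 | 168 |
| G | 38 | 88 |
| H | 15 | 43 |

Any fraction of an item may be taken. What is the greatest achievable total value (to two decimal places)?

804.71

Greedy by value/weight ratio, highest first.
Order: C (194/11=17.64) > B (164/13=12.62) > A (258/31=8.32) > F (168/39=4.31) > E (71/24=2.96) > H (43/15=2.87) > G (88/38=2.32) > D (16/20=0.80)
Fill: take C (11 @ 194) → take B (13 @ 164) → take A (31 @ 258) → take F (39 @ 168) → take 7/24 of E → 20.71; 101/101 used.
Total value = 804.71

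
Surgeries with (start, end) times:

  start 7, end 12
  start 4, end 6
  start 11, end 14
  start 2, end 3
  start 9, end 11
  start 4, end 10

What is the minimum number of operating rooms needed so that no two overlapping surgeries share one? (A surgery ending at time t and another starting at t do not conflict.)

3

Count concurrent intervals with a sweep; the peak is the room count.
starts: [2, 4, 4, 7, 9, 11]
ends:   [3, 6, 10, 11, 12, 14]
s2→1 e3→0 s4→1 s4→2 e6→1 s7→2 s9→3  — peak 3.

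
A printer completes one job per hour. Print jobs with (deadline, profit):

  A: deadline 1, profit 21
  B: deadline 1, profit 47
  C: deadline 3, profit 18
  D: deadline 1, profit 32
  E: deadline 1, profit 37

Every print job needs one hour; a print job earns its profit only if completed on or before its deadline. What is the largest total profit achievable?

65

Take jobs in profit order; each goes to the latest open slot no later than its deadline.
Profit order: B=47 E=37 D=32 A=21 C=18
Assign: B→slot 1, E skipped, D skipped, A skipped, C→slot 3.
Slots: [1:B] [3:C]
Profit = 47 + 18 = 65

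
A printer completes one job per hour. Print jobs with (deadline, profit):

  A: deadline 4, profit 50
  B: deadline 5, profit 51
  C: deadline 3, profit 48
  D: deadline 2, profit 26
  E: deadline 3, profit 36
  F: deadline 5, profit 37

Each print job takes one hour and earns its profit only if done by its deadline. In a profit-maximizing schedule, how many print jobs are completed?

5

Take jobs in profit order; each goes to the latest open slot no later than its deadline.
Profit order: B=51 A=50 C=48 F=37 E=36 D=26
Assign: B→slot 5, A→slot 4, C→slot 3, F→slot 2, E→slot 1, D skipped.
Slots: [1:E] [2:F] [3:C] [4:A] [5:B]
5 of 6 scheduled.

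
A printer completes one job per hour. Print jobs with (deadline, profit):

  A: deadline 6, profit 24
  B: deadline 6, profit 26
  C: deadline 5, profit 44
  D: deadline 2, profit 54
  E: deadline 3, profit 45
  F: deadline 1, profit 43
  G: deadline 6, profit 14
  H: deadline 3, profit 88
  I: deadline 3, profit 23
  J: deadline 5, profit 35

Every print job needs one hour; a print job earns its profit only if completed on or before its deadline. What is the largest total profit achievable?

292

Profit order: H=88 D=54 E=45 C=44 F=43 J=35 B=26 A=24 I=23 G=14
Assign: H→slot 3, D→slot 2, E→slot 1, C→slot 5, F skipped, J→slot 4, B→slot 6, A skipped, I skipped, G skipped.
Slots: [1:E] [2:D] [3:H] [4:J] [5:C] [6:B]
Profit = 45 + 54 + 88 + 35 + 44 + 26 = 292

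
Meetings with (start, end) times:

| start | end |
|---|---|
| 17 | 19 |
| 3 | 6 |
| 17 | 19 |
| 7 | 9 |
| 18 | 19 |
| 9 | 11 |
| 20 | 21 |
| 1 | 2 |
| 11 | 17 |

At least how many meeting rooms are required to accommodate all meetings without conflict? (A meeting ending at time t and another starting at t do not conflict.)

3

The answer is the maximum number of intervals overlapping at any instant.
starts: [1, 3, 7, 9, 11, 17, 17, 18, 20]
ends:   [2, 6, 9, 11, 17, 19, 19, 19, 21]
s1→1 e2→0 s3→1 e6→0 s7→1 e9→0 s9→1 e11→0 s11→1 e17→0 s17→1 s17→2 s18→3  — peak 3.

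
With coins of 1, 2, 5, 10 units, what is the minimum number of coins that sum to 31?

4

31 − 3×10→1 − 1×1→0
Total coins = 3 + 1 = 4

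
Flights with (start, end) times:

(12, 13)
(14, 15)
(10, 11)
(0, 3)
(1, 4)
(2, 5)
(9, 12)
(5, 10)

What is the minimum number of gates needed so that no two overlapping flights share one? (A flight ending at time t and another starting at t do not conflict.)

The answer is the maximum number of intervals overlapping at any instant.
starts: [0, 1, 2, 5, 9, 10, 12, 14]
ends:   [3, 4, 5, 10, 11, 12, 13, 15]
s0→1 s1→2 s2→3  — peak 3.

3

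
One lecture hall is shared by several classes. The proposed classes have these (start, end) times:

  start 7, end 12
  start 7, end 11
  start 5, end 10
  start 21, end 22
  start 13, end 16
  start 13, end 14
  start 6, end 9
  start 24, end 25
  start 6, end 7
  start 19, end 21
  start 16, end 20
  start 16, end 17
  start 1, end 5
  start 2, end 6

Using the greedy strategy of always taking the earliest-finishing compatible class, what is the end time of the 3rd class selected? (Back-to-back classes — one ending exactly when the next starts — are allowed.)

Sorted by end: (1,5)  (2,6)  (6,7)  (6,9)  (5,10)  (7,11)  (7,12)  (13,14)  (13,16)  (16,17)  (16,20)  (19,21)  (21,22)  (24,25)
take (1,5); take (6,7); skip (6,9); skip (5,10); take (7,11); take (13,14); take (16,17); take (19,21); take (21,22); take (24,25).
Selected: (1,5) (6,7) (7,11) (13,14) (16,17) (19,21) (21,22) (24,25)

11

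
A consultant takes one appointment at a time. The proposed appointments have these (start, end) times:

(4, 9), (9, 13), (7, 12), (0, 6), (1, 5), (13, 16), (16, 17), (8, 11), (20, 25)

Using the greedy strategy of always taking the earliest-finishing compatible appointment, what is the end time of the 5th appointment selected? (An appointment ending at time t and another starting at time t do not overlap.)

Order by finish time; keep every interval that doesn't clash with the previous kept one.
By end time: (1,5), (0,6), (4,9), (8,11), (7,12), (9,13), (13,16), (16,17), (20,25).
Pick (1,5); next start ≥ 5 → (8,11); next start ≥ 11 → (13,16); next start ≥ 16 → (16,17); next start ≥ 17 → (20,25).
Selected: (1,5) (8,11) (13,16) (16,17) (20,25)

25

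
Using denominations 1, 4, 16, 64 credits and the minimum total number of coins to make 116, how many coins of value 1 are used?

0

116 = 1×64 + 3×16 + 1×4
Count of 1: 0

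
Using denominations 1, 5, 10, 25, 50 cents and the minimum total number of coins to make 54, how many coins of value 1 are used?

Greedy: take as many of the largest coin as possible, then repeat with the remainder.
54 − 1×50→4 − 4×1→0
Count of 1: 4

4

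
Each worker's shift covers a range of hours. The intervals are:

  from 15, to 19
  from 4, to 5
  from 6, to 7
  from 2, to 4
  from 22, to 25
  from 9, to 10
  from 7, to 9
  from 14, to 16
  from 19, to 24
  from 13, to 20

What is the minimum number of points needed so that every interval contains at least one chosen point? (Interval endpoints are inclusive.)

Process intervals by earliest right end; each time one isn't hit yet, stab at its right endpoint.
Sorted: [2,4] [4,5] [6,7] [7,9] [9,10] [14,16] [15,19] [13,20] [19,24] [22,25]
{[2,4],[4,5]} hit by 4; {[6,7],[7,9]} hit by 7; {[9,10]} hit by 10; {[14,16],[15,19],[13,20]} hit by 16; {[19,24],[22,25]} hit by 24.
Points: 4, 7, 10, 16, 24 (5 total).

5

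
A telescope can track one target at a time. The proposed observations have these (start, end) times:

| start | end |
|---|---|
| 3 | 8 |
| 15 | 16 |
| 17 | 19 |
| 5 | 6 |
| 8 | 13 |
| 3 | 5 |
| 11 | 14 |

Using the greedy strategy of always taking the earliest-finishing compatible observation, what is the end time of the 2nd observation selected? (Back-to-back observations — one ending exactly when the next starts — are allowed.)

6

Sort by end time and greedily take each interval whose start is ≥ the last chosen end.
Sorted by end: (3,5)  (5,6)  (3,8)  (8,13)  (11,14)  (15,16)  (17,19)
take (3,5); take (5,6); take (8,13); skip (11,14); take (15,16); take (17,19).
Selected: (3,5) (5,6) (8,13) (15,16) (17,19)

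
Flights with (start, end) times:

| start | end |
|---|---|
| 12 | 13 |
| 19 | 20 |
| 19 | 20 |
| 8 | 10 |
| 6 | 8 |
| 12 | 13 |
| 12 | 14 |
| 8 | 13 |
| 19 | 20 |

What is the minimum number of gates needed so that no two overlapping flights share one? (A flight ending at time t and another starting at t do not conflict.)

The answer is the maximum number of intervals overlapping at any instant.
starts: [6, 8, 8, 12, 12, 12, 19, 19, 19]
ends:   [8, 10, 13, 13, 13, 14, 20, 20, 20]
s6→1 e8→0 s8→1 s8→2 e10→1 s12→2 s12→3 s12→4  — peak 4.

4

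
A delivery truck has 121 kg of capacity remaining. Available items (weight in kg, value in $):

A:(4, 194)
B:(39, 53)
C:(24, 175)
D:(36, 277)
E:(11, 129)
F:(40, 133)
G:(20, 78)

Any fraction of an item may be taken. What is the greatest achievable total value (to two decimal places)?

Greedy by value/weight ratio, highest first.
Ratios (sorted): A 48.50, E 11.73, D 7.69, C 7.29, G 3.90, F 3.33, B 1.36
take A (4 @ 194); take E (11 @ 129); take D (36 @ 277); take C (24 @ 175); take G (20 @ 78); take 26/40 of F → 86.45. Capacity used 121/121.
Total value = 939.45

939.45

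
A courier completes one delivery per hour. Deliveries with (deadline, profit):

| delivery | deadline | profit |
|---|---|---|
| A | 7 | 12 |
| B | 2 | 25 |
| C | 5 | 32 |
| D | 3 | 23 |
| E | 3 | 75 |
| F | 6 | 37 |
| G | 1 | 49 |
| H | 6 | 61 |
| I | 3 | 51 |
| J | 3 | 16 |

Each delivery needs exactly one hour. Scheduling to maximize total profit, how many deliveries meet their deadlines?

Sort by profit descending; place each in the latest free slot ≤ its deadline.
By profit: E(d3,75), H(d6,61), I(d3,51), G(d1,49), F(d6,37), C(d5,32), B(d2,25), D(d3,23), J(d3,16), A(d7,12)
E→slot 3; H→slot 6; I→slot 2; G→slot 1; F→slot 5; C→slot 4; B skipped; D skipped; J skipped; A→slot 7.
7 of 10 scheduled.

7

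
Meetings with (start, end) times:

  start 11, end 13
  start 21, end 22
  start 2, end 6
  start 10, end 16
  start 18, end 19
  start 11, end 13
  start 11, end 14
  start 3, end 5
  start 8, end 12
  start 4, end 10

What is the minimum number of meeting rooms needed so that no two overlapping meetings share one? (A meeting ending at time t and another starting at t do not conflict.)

The answer is the maximum number of intervals overlapping at any instant.
Events (time:±→running): 2:+→1 3:+→2 4:+→3 5:-→2 6:-→1 8:+→2 10:-→1 10:+→2 11:+→3 11:+→4 11:+→5 … peak 5.

5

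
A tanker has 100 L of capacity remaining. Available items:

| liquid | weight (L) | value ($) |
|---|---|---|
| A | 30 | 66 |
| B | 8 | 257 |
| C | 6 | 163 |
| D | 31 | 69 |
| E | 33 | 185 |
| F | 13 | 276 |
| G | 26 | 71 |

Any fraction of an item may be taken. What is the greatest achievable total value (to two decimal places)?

983.16

Greedy by value/weight ratio, highest first.
Order: B (257/8=32.12) > C (163/6=27.17) > F (276/13=21.23) > E (185/33=5.61) > G (71/26=2.73) > D (69/31=2.23) > A (66/30=2.20)
Fill: take B (8 @ 257) → take C (6 @ 163) → take F (13 @ 276) → take E (33 @ 185) → take G (26 @ 71) → take 14/31 of D → 31.16; 100/100 used.
Total value = 983.16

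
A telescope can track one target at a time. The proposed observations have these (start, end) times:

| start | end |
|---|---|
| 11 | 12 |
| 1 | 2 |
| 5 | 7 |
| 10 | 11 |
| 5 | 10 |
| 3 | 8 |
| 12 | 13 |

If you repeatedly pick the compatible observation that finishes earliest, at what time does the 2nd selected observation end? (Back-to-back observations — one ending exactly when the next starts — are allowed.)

7

By end time: (1,2), (5,7), (3,8), (5,10), (10,11), (11,12), (12,13).
Pick (1,2); next start ≥ 2 → (5,7); next start ≥ 7 → (10,11); next start ≥ 11 → (11,12); next start ≥ 12 → (12,13).
Selected: (1,2) (5,7) (10,11) (11,12) (12,13)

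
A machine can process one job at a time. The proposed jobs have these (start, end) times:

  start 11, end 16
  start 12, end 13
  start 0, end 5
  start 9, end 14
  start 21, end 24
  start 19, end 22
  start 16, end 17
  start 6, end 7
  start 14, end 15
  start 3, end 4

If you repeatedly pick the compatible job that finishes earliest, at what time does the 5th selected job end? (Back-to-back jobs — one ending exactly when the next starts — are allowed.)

Sorted by end: (3,4)  (0,5)  (6,7)  (12,13)  (9,14)  (14,15)  (11,16)  (16,17)  (19,22)  (21,24)
take (3,4); skip (0,5); take (6,7); take (12,13); take (14,15); take (16,17); take (19,22); skip (21,24).
Selected: (3,4) (6,7) (12,13) (14,15) (16,17) (19,22)

17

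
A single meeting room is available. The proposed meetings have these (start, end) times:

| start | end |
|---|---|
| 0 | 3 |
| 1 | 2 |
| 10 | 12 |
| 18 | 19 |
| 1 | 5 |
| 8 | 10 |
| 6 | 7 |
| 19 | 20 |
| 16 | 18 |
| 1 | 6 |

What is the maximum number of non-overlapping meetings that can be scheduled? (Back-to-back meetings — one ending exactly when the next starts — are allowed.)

Sort by end time and greedily take each interval whose start is ≥ the last chosen end.
By end time: (1,2), (0,3), (1,5), (1,6), (6,7), (8,10), (10,12), (16,18), (18,19), (19,20).
Pick (1,2); next start ≥ 2 → (6,7); next start ≥ 7 → (8,10); next start ≥ 10 → (10,12); next start ≥ 12 → (16,18); next start ≥ 18 → (18,19); next start ≥ 19 → (19,20).
Selected 7 meetings.

7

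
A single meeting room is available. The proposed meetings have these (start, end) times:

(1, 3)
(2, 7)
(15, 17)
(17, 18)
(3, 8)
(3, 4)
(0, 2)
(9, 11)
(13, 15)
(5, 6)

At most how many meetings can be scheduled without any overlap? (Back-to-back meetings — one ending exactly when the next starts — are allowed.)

By end time: (0,2), (1,3), (3,4), (5,6), (2,7), (3,8), (9,11), (13,15), (15,17), (17,18).
Pick (0,2); next start ≥ 2 → (3,4); next start ≥ 4 → (5,6); next start ≥ 6 → (9,11); next start ≥ 11 → (13,15); next start ≥ 15 → (15,17); next start ≥ 17 → (17,18).
Selected 7 meetings.

7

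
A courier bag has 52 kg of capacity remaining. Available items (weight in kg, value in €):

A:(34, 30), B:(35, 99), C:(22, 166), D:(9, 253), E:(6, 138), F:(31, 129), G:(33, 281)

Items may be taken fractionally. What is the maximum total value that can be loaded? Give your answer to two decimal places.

Order: D (253/9=28.11) > E (138/6=23.00) > G (281/33=8.52) > C (166/22=7.55) > F (129/31=4.16) > B (99/35=2.83) > A (30/34=0.88)
Fill: take D (9 @ 253) → take E (6 @ 138) → take G (33 @ 281) → take 4/22 of C → 30.18; 52/52 used.
Total value = 702.18

702.18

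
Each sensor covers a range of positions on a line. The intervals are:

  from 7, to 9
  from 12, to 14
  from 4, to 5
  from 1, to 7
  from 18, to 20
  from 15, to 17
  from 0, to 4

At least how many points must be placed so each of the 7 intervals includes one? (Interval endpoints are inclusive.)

5

Process intervals by earliest right end; each time one isn't hit yet, stab at its right endpoint.
By right end: [0,4]  [4,5]  [1,7]  [7,9]  [12,14]  [15,17]  [18,20]
[0,4] uncovered → point at 4; [7,9] uncovered → point at 9; [12,14] uncovered → point at 14; [15,17] uncovered → point at 17; [18,20] uncovered → point at 20.
Points: 4, 9, 14, 17, 20 (5 total).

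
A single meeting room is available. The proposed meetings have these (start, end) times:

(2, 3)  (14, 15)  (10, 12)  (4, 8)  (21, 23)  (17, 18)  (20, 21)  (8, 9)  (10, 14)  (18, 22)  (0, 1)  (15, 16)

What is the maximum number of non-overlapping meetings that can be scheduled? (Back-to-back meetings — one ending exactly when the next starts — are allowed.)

Order by finish time; keep every interval that doesn't clash with the previous kept one.
By end time: (0,1), (2,3), (4,8), (8,9), (10,12), (10,14), (14,15), (15,16), (17,18), (20,21), (18,22), (21,23).
Pick (0,1); next start ≥ 1 → (2,3); next start ≥ 3 → (4,8); next start ≥ 8 → (8,9); next start ≥ 9 → (10,12); next start ≥ 12 → (14,15); next start ≥ 15 → (15,16); next start ≥ 16 → (17,18); next start ≥ 18 → (20,21); next start ≥ 21 → (21,23).
Selected 10 meetings.

10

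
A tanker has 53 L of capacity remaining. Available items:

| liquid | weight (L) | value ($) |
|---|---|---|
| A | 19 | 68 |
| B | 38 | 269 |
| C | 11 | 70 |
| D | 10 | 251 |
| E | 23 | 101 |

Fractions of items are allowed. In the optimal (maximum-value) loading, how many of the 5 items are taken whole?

2

Order: D (251/10=25.10) > B (269/38=7.08) > C (70/11=6.36) > E (101/23=4.39) > A (68/19=3.58)
Fill: take D (10 @ 251) → take B (38 @ 269) → take 5/11 of C → 31.82; 53/53 used.
2 item(s) taken whole; one partial (take 5/11 of C).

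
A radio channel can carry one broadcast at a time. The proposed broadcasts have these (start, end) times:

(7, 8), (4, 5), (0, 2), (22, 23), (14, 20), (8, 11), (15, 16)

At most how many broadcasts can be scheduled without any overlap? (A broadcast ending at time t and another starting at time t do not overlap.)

6

Sort by end time and greedily take each interval whose start is ≥ the last chosen end.
By end time: (0,2), (4,5), (7,8), (8,11), (15,16), (14,20), (22,23).
Pick (0,2); next start ≥ 2 → (4,5); next start ≥ 5 → (7,8); next start ≥ 8 → (8,11); next start ≥ 11 → (15,16); next start ≥ 16 → (22,23).
Selected 6 broadcasts.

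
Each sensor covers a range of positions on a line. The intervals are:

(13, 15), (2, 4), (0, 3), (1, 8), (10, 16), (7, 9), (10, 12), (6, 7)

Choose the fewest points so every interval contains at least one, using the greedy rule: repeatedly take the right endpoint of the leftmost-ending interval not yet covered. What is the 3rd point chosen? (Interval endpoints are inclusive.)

12

Sort by right endpoint; whenever an interval is uncovered, place a point at its right end.
By right end: [0,3]  [2,4]  [6,7]  [1,8]  [7,9]  [10,12]  [13,15]  [10,16]
[0,3] uncovered → point at 3; [6,7] uncovered → point at 7; [10,12] uncovered → point at 12; [13,15] uncovered → point at 15.
Points: 3, 7, 12, 15 (4 total).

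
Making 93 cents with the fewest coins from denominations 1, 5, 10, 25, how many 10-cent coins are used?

1

Greedy: take as many of the largest coin as possible, then repeat with the remainder.
93 − 3×25→18 − 1×10→8 − 1×5→3 − 3×1→0
Count of 10: 1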